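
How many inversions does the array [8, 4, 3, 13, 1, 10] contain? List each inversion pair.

Finding inversions in [8, 4, 3, 13, 1, 10]:

(0, 1): arr[0]=8 > arr[1]=4
(0, 2): arr[0]=8 > arr[2]=3
(0, 4): arr[0]=8 > arr[4]=1
(1, 2): arr[1]=4 > arr[2]=3
(1, 4): arr[1]=4 > arr[4]=1
(2, 4): arr[2]=3 > arr[4]=1
(3, 4): arr[3]=13 > arr[4]=1
(3, 5): arr[3]=13 > arr[5]=10

Total inversions: 8

The array has 8 inversion(s): (0,1), (0,2), (0,4), (1,2), (1,4), (2,4), (3,4), (3,5). Each pair (i,j) satisfies i < j and arr[i] > arr[j].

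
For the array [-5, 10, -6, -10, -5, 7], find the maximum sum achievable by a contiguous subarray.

Using Kadane's algorithm on [-5, 10, -6, -10, -5, 7]:

Scanning through the array:
Position 1 (value 10): max_ending_here = 10, max_so_far = 10
Position 2 (value -6): max_ending_here = 4, max_so_far = 10
Position 3 (value -10): max_ending_here = -6, max_so_far = 10
Position 4 (value -5): max_ending_here = -5, max_so_far = 10
Position 5 (value 7): max_ending_here = 7, max_so_far = 10

Maximum subarray: [10]
Maximum sum: 10

The maximum subarray is [10] with sum 10. This subarray runs from index 1 to index 1.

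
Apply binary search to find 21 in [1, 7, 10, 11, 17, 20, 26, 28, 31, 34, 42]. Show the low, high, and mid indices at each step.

Binary search for 21 in [1, 7, 10, 11, 17, 20, 26, 28, 31, 34, 42]:

lo=0, hi=10, mid=5, arr[mid]=20 -> 20 < 21, search right half
lo=6, hi=10, mid=8, arr[mid]=31 -> 31 > 21, search left half
lo=6, hi=7, mid=6, arr[mid]=26 -> 26 > 21, search left half
lo=6 > hi=5, target 21 not found

Binary search determines that 21 is not in the array after 3 comparisons. The search space was exhausted without finding the target.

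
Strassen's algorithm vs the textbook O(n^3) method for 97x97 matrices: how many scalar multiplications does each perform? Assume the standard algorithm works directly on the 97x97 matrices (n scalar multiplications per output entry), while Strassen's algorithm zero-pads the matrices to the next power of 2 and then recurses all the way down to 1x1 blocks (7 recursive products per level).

Matrix multiplication for 97x97 matrices:

Strassen's algorithm requires power-of-2 dimensions. Pad 97x97 to 128x128 (next power of 2).

Standard algorithm: 97^3 = 912673 multiplications
Strassen's algorithm: 7^(log2(128)) = 7^7 = 823543 multiplications
Savings: 912673 - 823543 = 89130 multiplications

Standard: 912673 multiplications (97^3). Strassen: 823543 multiplications (7^7, after padding to 128x128). Strassen reduces 8 recursive multiplications to 7 at each level.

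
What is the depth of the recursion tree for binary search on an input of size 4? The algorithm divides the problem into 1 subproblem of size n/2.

For divide and conquer with division factor 2:

Problem sizes at each level:
Level 0: 4
Level 1: 2
Level 2: 1

The root is level 0 and the size-1 base case is level 2 (the tree spans levels 0 through 2, i.e. 3 levels counting the root), so the depth is the number of divisions: log_2(4) = 2

The recursion tree depth is log_2(4) = 2. At each level, the problem size is divided by 2, so it takes 2 divisions to reduce to a base case of size 1. The algorithm makes 1 recursive call at each level.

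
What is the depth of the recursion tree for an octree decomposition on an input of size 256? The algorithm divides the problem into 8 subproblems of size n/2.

For divide and conquer with division factor 2:

Problem sizes at each level:
Level 0: 256
Level 1: 128
Level 2: 64
Level 3: 32
Level 4: 16
Level 5: 8
Level 6: 4
Level 7: 2
Level 8: 1

The root is level 0 and the size-1 base case is level 8 (the tree spans levels 0 through 8, i.e. 9 levels counting the root), so the depth is the number of divisions: log_2(256) = 8

The recursion tree depth is log_2(256) = 8. At each level, the problem size is divided by 2, so it takes 8 divisions to reduce to a base case of size 1. The algorithm makes 8 recursive calls at each level.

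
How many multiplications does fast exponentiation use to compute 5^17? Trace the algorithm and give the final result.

Computing 5^17 by squaring (build up from 5^1; each line after the first costs one multiplication):

5^1 = 5
5^2 = (5^1)^2 = 5^2 = 25
5^4 = (5^2)^2 = 25^2 = 625
5^8 = (5^4)^2 = 625^2 = 390625
5^16 = (5^8)^2 = 390625^2 = 152587890625
5^17 = 5 * 5^16 = 5 * 152587890625 = 762939453125

Result: 762939453125
Multiplications needed: 5 (5 lines after 5^1)

5^17 = 762939453125. Using exponentiation by squaring, this requires 5 multiplications. The key idea: if the exponent is even, square the half-power; if odd, multiply by the base once.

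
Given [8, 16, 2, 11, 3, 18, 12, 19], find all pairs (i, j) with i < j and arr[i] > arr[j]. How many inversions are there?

Finding inversions in [8, 16, 2, 11, 3, 18, 12, 19]:

(0, 2): arr[0]=8 > arr[2]=2
(0, 4): arr[0]=8 > arr[4]=3
(1, 2): arr[1]=16 > arr[2]=2
(1, 3): arr[1]=16 > arr[3]=11
(1, 4): arr[1]=16 > arr[4]=3
(1, 6): arr[1]=16 > arr[6]=12
(3, 4): arr[3]=11 > arr[4]=3
(5, 6): arr[5]=18 > arr[6]=12

Total inversions: 8

The array has 8 inversion(s): (0,2), (0,4), (1,2), (1,3), (1,4), (1,6), (3,4), (5,6). Each pair (i,j) satisfies i < j and arr[i] > arr[j].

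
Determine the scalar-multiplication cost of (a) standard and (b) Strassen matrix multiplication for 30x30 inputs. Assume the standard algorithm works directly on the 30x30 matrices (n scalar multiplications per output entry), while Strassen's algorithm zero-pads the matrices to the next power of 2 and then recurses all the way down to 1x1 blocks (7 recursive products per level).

Matrix multiplication for 30x30 matrices:

Strassen's algorithm requires power-of-2 dimensions. Pad 30x30 to 32x32 (next power of 2).

Standard algorithm: 30^3 = 27000 multiplications
Strassen's algorithm: 7^(log2(32)) = 7^5 = 16807 multiplications
Savings: 27000 - 16807 = 10193 multiplications

Standard: 27000 multiplications (30^3). Strassen: 16807 multiplications (7^5, after padding to 32x32). Strassen reduces 8 recursive multiplications to 7 at each level.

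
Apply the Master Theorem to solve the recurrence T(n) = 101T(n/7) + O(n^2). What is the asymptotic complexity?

Master Theorem for T(n) = 101T(n/7) + O(n^2):

a = 101, b = 7, c = 2
log_b(a) = log_7(101) = 2.3717

Case 1: c = 2 < log_7(101) = 2.3717
T(n) = O(n^(log_7 101))

For T(n) = 101T(n/7) + O(n^2): log_7(101) = 2.3717. This is Case 1 of the Master Theorem (c < log_b(a), work dominated by leaves), giving O(n^(log_7 101)).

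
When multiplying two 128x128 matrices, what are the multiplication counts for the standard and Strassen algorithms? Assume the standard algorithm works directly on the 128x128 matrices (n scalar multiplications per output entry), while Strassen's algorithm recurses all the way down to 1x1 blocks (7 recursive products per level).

Matrix multiplication for 128x128 matrices:

Standard algorithm: 128^3 = 2097152 multiplications
Strassen's algorithm: 7^(log2(128)) = 7^7 = 823543 multiplications
Savings: 2097152 - 823543 = 1273609 multiplications

Standard: 2097152 multiplications (128^3). Strassen: 823543 multiplications (7^7). Strassen reduces 8 recursive multiplications to 7 at each level.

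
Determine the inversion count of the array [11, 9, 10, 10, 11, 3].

Finding inversions in [11, 9, 10, 10, 11, 3]:

(0, 1): arr[0]=11 > arr[1]=9
(0, 2): arr[0]=11 > arr[2]=10
(0, 3): arr[0]=11 > arr[3]=10
(0, 5): arr[0]=11 > arr[5]=3
(1, 5): arr[1]=9 > arr[5]=3
(2, 5): arr[2]=10 > arr[5]=3
(3, 5): arr[3]=10 > arr[5]=3
(4, 5): arr[4]=11 > arr[5]=3

Total inversions: 8

The array has 8 inversion(s): (0,1), (0,2), (0,3), (0,5), (1,5), (2,5), (3,5), (4,5). Each pair (i,j) satisfies i < j and arr[i] > arr[j].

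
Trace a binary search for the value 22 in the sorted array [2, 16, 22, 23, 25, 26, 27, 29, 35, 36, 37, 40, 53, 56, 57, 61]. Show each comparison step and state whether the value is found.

Binary search for 22 in [2, 16, 22, 23, 25, 26, 27, 29, 35, 36, 37, 40, 53, 56, 57, 61]:

lo=0, hi=15, mid=7, arr[mid]=29 -> 29 > 22, search left half
lo=0, hi=6, mid=3, arr[mid]=23 -> 23 > 22, search left half
lo=0, hi=2, mid=1, arr[mid]=16 -> 16 < 22, search right half
lo=2, hi=2, mid=2, arr[mid]=22 -> Found target at index 2!

Binary search finds 22 at index 2 after 4 comparisons. The search repeatedly halves the search space by comparing with the middle element.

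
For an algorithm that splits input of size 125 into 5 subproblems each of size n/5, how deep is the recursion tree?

For divide and conquer with division factor 5:

Problem sizes at each level:
Level 0: 125
Level 1: 25
Level 2: 5
Level 3: 1

The root is level 0 and the size-1 base case is level 3 (the tree spans levels 0 through 3, i.e. 4 levels counting the root), so the depth is the number of divisions: log_5(125) = 3

The recursion tree depth is log_5(125) = 3. At each level, the problem size is divided by 5, so it takes 3 divisions to reduce to a base case of size 1. The algorithm makes 5 recursive calls at each level.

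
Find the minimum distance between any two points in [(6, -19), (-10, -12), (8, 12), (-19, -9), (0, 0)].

Computing all pairwise distances among 5 points:

d((6, -19), (-10, -12)) = 17.4642
d((6, -19), (8, 12)) = 31.0644
d((6, -19), (-19, -9)) = 26.9258
d((6, -19), (0, 0)) = 19.9249
d((-10, -12), (8, 12)) = 30.0
d((-10, -12), (-19, -9)) = 9.4868 <-- minimum
d((-10, -12), (0, 0)) = 15.6205
d((8, 12), (-19, -9)) = 34.2053
d((8, 12), (0, 0)) = 14.4222
d((-19, -9), (0, 0)) = 21.0238

Closest pair: (-10, -12) and (-19, -9) with distance 9.4868

The closest pair is (-10, -12) and (-19, -9) with Euclidean distance 9.4868. For 5 points, brute-force pairwise comparison is shown above. For large n, the divide-and-conquer algorithm (sort by x, recurse on halves, check the dividing strip) achieves O(n log n).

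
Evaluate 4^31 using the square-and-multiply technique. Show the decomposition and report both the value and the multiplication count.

Computing 4^31 by squaring (build up from 4^1; each line after the first costs one multiplication):

4^1 = 4
4^2 = (4^1)^2 = 4^2 = 16
4^3 = 4 * 4^2 = 4 * 16 = 64
4^6 = (4^3)^2 = 64^2 = 4096
4^7 = 4 * 4^6 = 4 * 4096 = 16384
4^14 = (4^7)^2 = 16384^2 = 268435456
4^15 = 4 * 4^14 = 4 * 268435456 = 1073741824
4^30 = (4^15)^2 = 1073741824^2 = 1152921504606846976
4^31 = 4 * 4^30 = 4 * 1152921504606846976 = 4611686018427387904

Result: 4611686018427387904
Multiplications needed: 8 (8 lines after 4^1)

4^31 = 4611686018427387904. Using exponentiation by squaring, this requires 8 multiplications. The key idea: if the exponent is even, square the half-power; if odd, multiply by the base once.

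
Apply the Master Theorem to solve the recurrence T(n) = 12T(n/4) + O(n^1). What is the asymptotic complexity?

Master Theorem for T(n) = 12T(n/4) + O(n^1):

a = 12, b = 4, c = 1
log_b(a) = log_4(12) = 1.7925

Case 1: c = 1 < log_4(12) = 1.7925
T(n) = O(n^(log_4 12))

For T(n) = 12T(n/4) + O(n^1): log_4(12) = 1.7925. This is Case 1 of the Master Theorem (c < log_b(a), work dominated by leaves), giving O(n^(log_4 12)).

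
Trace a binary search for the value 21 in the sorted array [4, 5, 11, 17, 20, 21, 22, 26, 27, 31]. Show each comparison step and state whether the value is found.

Binary search for 21 in [4, 5, 11, 17, 20, 21, 22, 26, 27, 31]:

lo=0, hi=9, mid=4, arr[mid]=20 -> 20 < 21, search right half
lo=5, hi=9, mid=7, arr[mid]=26 -> 26 > 21, search left half
lo=5, hi=6, mid=5, arr[mid]=21 -> Found target at index 5!

Binary search finds 21 at index 5 after 3 comparisons. The search repeatedly halves the search space by comparing with the middle element.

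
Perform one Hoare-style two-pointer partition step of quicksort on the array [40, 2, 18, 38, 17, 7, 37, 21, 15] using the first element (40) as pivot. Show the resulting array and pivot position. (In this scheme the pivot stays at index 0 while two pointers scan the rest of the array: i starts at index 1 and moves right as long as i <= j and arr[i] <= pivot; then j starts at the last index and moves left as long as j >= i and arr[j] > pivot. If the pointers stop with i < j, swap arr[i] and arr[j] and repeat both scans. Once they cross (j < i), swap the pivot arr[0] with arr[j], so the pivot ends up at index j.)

Hoare-style two-pointer partition with pivot = 40:

Initial array: [40, 2, 18, 38, 17, 7, 37, 21, 15]

Pointers start at i = 1, j = 8.
i ends at 9, j ends at 8: the pointers have crossed (j < i), so scanning stops.

Swap pivot arr[0] with arr[8] to place pivot at position 8: [15, 2, 18, 38, 17, 7, 37, 21, 40]
Pivot position: 8

After partitioning with pivot 40, the array becomes [15, 2, 18, 38, 17, 7, 37, 21, 40]. The pivot is placed at index 8. All elements to the left of the pivot are <= 40, and all elements to the right are > 40.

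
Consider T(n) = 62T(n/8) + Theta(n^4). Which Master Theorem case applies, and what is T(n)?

Master Theorem for T(n) = 62T(n/8) + O(n^4):

a = 62, b = 8, c = 4
log_b(a) = log_8(62) = 1.9847

Case 3: c = 4 > log_8(62) = 1.9847
T(n) = O(n^4) = O(n^4)

For T(n) = 62T(n/8) + O(n^4): log_8(62) = 1.9847. This is Case 3 of the Master Theorem (c > log_b(a), work dominated by root), giving O(n^4).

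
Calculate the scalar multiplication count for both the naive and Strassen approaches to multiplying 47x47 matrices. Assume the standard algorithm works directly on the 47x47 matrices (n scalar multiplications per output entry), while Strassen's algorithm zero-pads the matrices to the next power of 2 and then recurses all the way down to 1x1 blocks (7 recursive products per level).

Matrix multiplication for 47x47 matrices:

Strassen's algorithm requires power-of-2 dimensions. Pad 47x47 to 64x64 (next power of 2).

Standard algorithm: 47^3 = 103823 multiplications
Strassen's algorithm: 7^(log2(64)) = 7^6 = 117649 multiplications
Difference: 103823 - 117649 = -13826 (Strassen uses MORE here due to padding overhead — for small or just-over-power-of-2 n, padding can outweigh the per-level savings)

Standard: 103823 multiplications (47^3). Strassen: 117649 multiplications (7^6, after padding to 64x64). Strassen reduces 8 recursive multiplications to 7 at each level.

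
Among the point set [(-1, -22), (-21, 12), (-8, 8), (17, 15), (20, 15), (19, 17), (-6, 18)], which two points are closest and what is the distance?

Computing all pairwise distances among 7 points:

d((-1, -22), (-21, 12)) = 39.4462
d((-1, -22), (-8, 8)) = 30.8058
d((-1, -22), (17, 15)) = 41.1461
d((-1, -22), (20, 15)) = 42.5441
d((-1, -22), (19, 17)) = 43.8292
d((-1, -22), (-6, 18)) = 40.3113
d((-21, 12), (-8, 8)) = 13.6015
d((-21, 12), (17, 15)) = 38.1182
d((-21, 12), (20, 15)) = 41.1096
d((-21, 12), (19, 17)) = 40.3113
d((-21, 12), (-6, 18)) = 16.1555
d((-8, 8), (17, 15)) = 25.9615
d((-8, 8), (20, 15)) = 28.8617
d((-8, 8), (19, 17)) = 28.4605
d((-8, 8), (-6, 18)) = 10.198
d((17, 15), (20, 15)) = 3.0
d((17, 15), (19, 17)) = 2.8284
d((17, 15), (-6, 18)) = 23.1948
d((20, 15), (19, 17)) = 2.2361 <-- minimum
d((20, 15), (-6, 18)) = 26.1725
d((19, 17), (-6, 18)) = 25.02

Closest pair: (20, 15) and (19, 17) with distance 2.2361

The closest pair is (20, 15) and (19, 17) with Euclidean distance 2.2361. For 7 points, brute-force pairwise comparison is shown above. For large n, the divide-and-conquer algorithm (sort by x, recurse on halves, check the dividing strip) achieves O(n log n).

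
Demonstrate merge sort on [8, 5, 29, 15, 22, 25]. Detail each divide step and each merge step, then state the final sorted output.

Merge sort trace:

Split: [8, 5, 29, 15, 22, 25] -> [8, 5, 29] and [15, 22, 25]
  Split: [8, 5, 29] -> [8] and [5, 29]
    Split: [5, 29] -> [5] and [29]
    Merge: [5] + [29] -> [5, 29]
  Merge: [8] + [5, 29] -> [5, 8, 29]
  Split: [15, 22, 25] -> [15] and [22, 25]
    Split: [22, 25] -> [22] and [25]
    Merge: [22] + [25] -> [22, 25]
  Merge: [15] + [22, 25] -> [15, 22, 25]
Merge: [5, 8, 29] + [15, 22, 25] -> [5, 8, 15, 22, 25, 29]

Final sorted array: [5, 8, 15, 22, 25, 29]

The merge sort proceeds by recursively splitting the array and merging sorted halves.
After all merges, the sorted array is [5, 8, 15, 22, 25, 29].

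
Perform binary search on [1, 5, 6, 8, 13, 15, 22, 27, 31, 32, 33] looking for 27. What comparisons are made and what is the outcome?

Binary search for 27 in [1, 5, 6, 8, 13, 15, 22, 27, 31, 32, 33]:

lo=0, hi=10, mid=5, arr[mid]=15 -> 15 < 27, search right half
lo=6, hi=10, mid=8, arr[mid]=31 -> 31 > 27, search left half
lo=6, hi=7, mid=6, arr[mid]=22 -> 22 < 27, search right half
lo=7, hi=7, mid=7, arr[mid]=27 -> Found target at index 7!

Binary search finds 27 at index 7 after 4 comparisons. The search repeatedly halves the search space by comparing with the middle element.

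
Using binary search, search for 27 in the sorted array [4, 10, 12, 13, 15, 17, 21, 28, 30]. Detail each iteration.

Binary search for 27 in [4, 10, 12, 13, 15, 17, 21, 28, 30]:

lo=0, hi=8, mid=4, arr[mid]=15 -> 15 < 27, search right half
lo=5, hi=8, mid=6, arr[mid]=21 -> 21 < 27, search right half
lo=7, hi=8, mid=7, arr[mid]=28 -> 28 > 27, search left half
lo=7 > hi=6, target 27 not found

Binary search determines that 27 is not in the array after 3 comparisons. The search space was exhausted without finding the target.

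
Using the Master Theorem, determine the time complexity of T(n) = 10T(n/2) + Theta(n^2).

Master Theorem for T(n) = 10T(n/2) + O(n^2):

a = 10, b = 2, c = 2
log_b(a) = log_2(10) = 3.3219

Case 1: c = 2 < log_2(10) = 3.3219
T(n) = O(n^(log_2 10))

For T(n) = 10T(n/2) + O(n^2): log_2(10) = 3.3219. This is Case 1 of the Master Theorem (c < log_b(a), work dominated by leaves), giving O(n^(log_2 10)).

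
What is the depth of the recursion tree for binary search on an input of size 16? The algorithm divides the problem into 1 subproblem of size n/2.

For divide and conquer with division factor 2:

Problem sizes at each level:
Level 0: 16
Level 1: 8
Level 2: 4
Level 3: 2
Level 4: 1

The root is level 0 and the size-1 base case is level 4 (the tree spans levels 0 through 4, i.e. 5 levels counting the root), so the depth is the number of divisions: log_2(16) = 4

The recursion tree depth is log_2(16) = 4. At each level, the problem size is divided by 2, so it takes 4 divisions to reduce to a base case of size 1. The algorithm makes 1 recursive call at each level.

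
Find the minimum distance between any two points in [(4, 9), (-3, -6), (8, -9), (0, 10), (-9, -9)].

Computing all pairwise distances among 5 points:

d((4, 9), (-3, -6)) = 16.5529
d((4, 9), (8, -9)) = 18.4391
d((4, 9), (0, 10)) = 4.1231 <-- minimum
d((4, 9), (-9, -9)) = 22.2036
d((-3, -6), (8, -9)) = 11.4018
d((-3, -6), (0, 10)) = 16.2788
d((-3, -6), (-9, -9)) = 6.7082
d((8, -9), (0, 10)) = 20.6155
d((8, -9), (-9, -9)) = 17.0
d((0, 10), (-9, -9)) = 21.0238

Closest pair: (4, 9) and (0, 10) with distance 4.1231

The closest pair is (4, 9) and (0, 10) with Euclidean distance 4.1231. For 5 points, brute-force pairwise comparison is shown above. For large n, the divide-and-conquer algorithm (sort by x, recurse on halves, check the dividing strip) achieves O(n log n).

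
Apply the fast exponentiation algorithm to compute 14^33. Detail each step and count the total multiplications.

Computing 14^33 by squaring (build up from 14^1; each line after the first costs one multiplication):

14^1 = 14
14^2 = (14^1)^2 = 14^2 = 196
14^4 = (14^2)^2 = 196^2 = 38416
14^8 = (14^4)^2 = 38416^2 = 1475789056
14^16 = (14^8)^2 = 1475789056^2 = 2177953337809371136
14^32 = (14^16)^2 = 2177953337809371136^2 = 4743480741674980702700443299789930496
14^33 = 14 * 14^32 = 14 * 4743480741674980702700443299789930496 = 66408730383449729837806206197059026944

Result: 66408730383449729837806206197059026944
Multiplications needed: 6 (6 lines after 14^1)

14^33 = 66408730383449729837806206197059026944. Using exponentiation by squaring, this requires 6 multiplications. The key idea: if the exponent is even, square the half-power; if odd, multiply by the base once.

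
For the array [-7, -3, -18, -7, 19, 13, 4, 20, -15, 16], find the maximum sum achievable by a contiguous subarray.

Using Kadane's algorithm on [-7, -3, -18, -7, 19, 13, 4, 20, -15, 16]:

Scanning through the array:
Position 1 (value -3): max_ending_here = -3, max_so_far = -3
Position 2 (value -18): max_ending_here = -18, max_so_far = -3
Position 3 (value -7): max_ending_here = -7, max_so_far = -3
Position 4 (value 19): max_ending_here = 19, max_so_far = 19
Position 5 (value 13): max_ending_here = 32, max_so_far = 32
Position 6 (value 4): max_ending_here = 36, max_so_far = 36
Position 7 (value 20): max_ending_here = 56, max_so_far = 56
Position 8 (value -15): max_ending_here = 41, max_so_far = 56
Position 9 (value 16): max_ending_here = 57, max_so_far = 57

Maximum subarray: [19, 13, 4, 20, -15, 16]
Maximum sum: 57

The maximum subarray is [19, 13, 4, 20, -15, 16] with sum 57. This subarray runs from index 4 to index 9.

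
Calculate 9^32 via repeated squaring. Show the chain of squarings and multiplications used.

Computing 9^32 by squaring (build up from 9^1; each line after the first costs one multiplication):

9^1 = 9
9^2 = (9^1)^2 = 9^2 = 81
9^4 = (9^2)^2 = 81^2 = 6561
9^8 = (9^4)^2 = 6561^2 = 43046721
9^16 = (9^8)^2 = 43046721^2 = 1853020188851841
9^32 = (9^16)^2 = 1853020188851841^2 = 3433683820292512484657849089281

Result: 3433683820292512484657849089281
Multiplications needed: 5 (5 lines after 9^1)

9^32 = 3433683820292512484657849089281. Using exponentiation by squaring, this requires 5 multiplications. The key idea: if the exponent is even, square the half-power; if odd, multiply by the base once.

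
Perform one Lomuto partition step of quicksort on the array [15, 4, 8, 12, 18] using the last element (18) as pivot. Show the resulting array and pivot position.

Lomuto partition with pivot = 18:

Initial array: [15, 4, 8, 12, 18]

arr[0]=15 <= 18: swap with position 0, array becomes [15, 4, 8, 12, 18]
arr[1]=4 <= 18: swap with position 1, array becomes [15, 4, 8, 12, 18]
arr[2]=8 <= 18: swap with position 2, array becomes [15, 4, 8, 12, 18]
arr[3]=12 <= 18: swap with position 3, array becomes [15, 4, 8, 12, 18]

Place pivot at position 4: [15, 4, 8, 12, 18]
Pivot position: 4

After partitioning with pivot 18, the array becomes [15, 4, 8, 12, 18]. The pivot is placed at index 4. All elements to the left of the pivot are <= 18, and all elements to the right are > 18.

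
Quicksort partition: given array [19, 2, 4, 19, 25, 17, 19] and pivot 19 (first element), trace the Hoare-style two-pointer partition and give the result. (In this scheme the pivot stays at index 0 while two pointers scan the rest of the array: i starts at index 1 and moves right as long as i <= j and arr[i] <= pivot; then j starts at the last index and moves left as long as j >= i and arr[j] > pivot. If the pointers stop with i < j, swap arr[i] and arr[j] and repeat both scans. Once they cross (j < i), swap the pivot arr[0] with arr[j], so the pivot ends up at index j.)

Hoare-style two-pointer partition with pivot = 19:

Initial array: [19, 2, 4, 19, 25, 17, 19]

Pointers start at i = 1, j = 6.
i stops at index 4 (arr[4]=25 > 19), j stops at index 6 (arr[6]=19 <= 19): swap arr[4] and arr[6], array becomes [19, 2, 4, 19, 19, 17, 25]
i ends at 6, j ends at 5: the pointers have crossed (j < i), so scanning stops.

Swap pivot arr[0] with arr[5] to place pivot at position 5: [17, 2, 4, 19, 19, 19, 25]
Pivot position: 5

After partitioning with pivot 19, the array becomes [17, 2, 4, 19, 19, 19, 25]. The pivot is placed at index 5. All elements to the left of the pivot are <= 19, and all elements to the right are > 19.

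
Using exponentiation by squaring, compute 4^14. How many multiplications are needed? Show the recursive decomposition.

Computing 4^14 by squaring (build up from 4^1; each line after the first costs one multiplication):

4^1 = 4
4^2 = (4^1)^2 = 4^2 = 16
4^3 = 4 * 4^2 = 4 * 16 = 64
4^6 = (4^3)^2 = 64^2 = 4096
4^7 = 4 * 4^6 = 4 * 4096 = 16384
4^14 = (4^7)^2 = 16384^2 = 268435456

Result: 268435456
Multiplications needed: 5 (5 lines after 4^1)

4^14 = 268435456. Using exponentiation by squaring, this requires 5 multiplications. The key idea: if the exponent is even, square the half-power; if odd, multiply by the base once.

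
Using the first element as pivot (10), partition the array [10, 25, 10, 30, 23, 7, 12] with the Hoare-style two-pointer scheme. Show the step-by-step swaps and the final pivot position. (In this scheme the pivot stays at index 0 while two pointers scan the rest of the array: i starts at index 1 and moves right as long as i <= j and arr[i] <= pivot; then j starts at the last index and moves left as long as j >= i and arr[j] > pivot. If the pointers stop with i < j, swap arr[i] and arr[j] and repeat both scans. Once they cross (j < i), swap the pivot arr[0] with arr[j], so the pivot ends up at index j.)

Hoare-style two-pointer partition with pivot = 10:

Initial array: [10, 25, 10, 30, 23, 7, 12]

Pointers start at i = 1, j = 6.
i stops at index 1 (arr[1]=25 > 10), j stops at index 5 (arr[5]=7 <= 10): swap arr[1] and arr[5], array becomes [10, 7, 10, 30, 23, 25, 12]
i ends at 3, j ends at 2: the pointers have crossed (j < i), so scanning stops.

Swap pivot arr[0] with arr[2] to place pivot at position 2: [10, 7, 10, 30, 23, 25, 12]
Pivot position: 2

After partitioning with pivot 10, the array becomes [10, 7, 10, 30, 23, 25, 12]. The pivot is placed at index 2. All elements to the left of the pivot are <= 10, and all elements to the right are > 10.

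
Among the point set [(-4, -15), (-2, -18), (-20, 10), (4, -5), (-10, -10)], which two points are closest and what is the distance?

Computing all pairwise distances among 5 points:

d((-4, -15), (-2, -18)) = 3.6056 <-- minimum
d((-4, -15), (-20, 10)) = 29.6816
d((-4, -15), (4, -5)) = 12.8062
d((-4, -15), (-10, -10)) = 7.8102
d((-2, -18), (-20, 10)) = 33.2866
d((-2, -18), (4, -5)) = 14.3178
d((-2, -18), (-10, -10)) = 11.3137
d((-20, 10), (4, -5)) = 28.3019
d((-20, 10), (-10, -10)) = 22.3607
d((4, -5), (-10, -10)) = 14.8661

Closest pair: (-4, -15) and (-2, -18) with distance 3.6056

The closest pair is (-4, -15) and (-2, -18) with Euclidean distance 3.6056. For 5 points, brute-force pairwise comparison is shown above. For large n, the divide-and-conquer algorithm (sort by x, recurse on halves, check the dividing strip) achieves O(n log n).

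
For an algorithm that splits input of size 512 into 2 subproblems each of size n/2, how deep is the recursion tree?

For divide and conquer with division factor 2:

Problem sizes at each level:
Level 0: 512
Level 1: 256
Level 2: 128
Level 3: 64
Level 4: 32
Level 5: 16
Level 6: 8
Level 7: 4
Level 8: 2
Level 9: 1

The root is level 0 and the size-1 base case is level 9 (the tree spans levels 0 through 9, i.e. 10 levels counting the root), so the depth is the number of divisions: log_2(512) = 9

The recursion tree depth is log_2(512) = 9. At each level, the problem size is divided by 2, so it takes 9 divisions to reduce to a base case of size 1. The algorithm makes 2 recursive calls at each level.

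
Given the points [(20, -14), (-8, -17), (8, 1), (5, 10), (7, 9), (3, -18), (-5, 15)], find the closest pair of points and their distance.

Computing all pairwise distances among 7 points:

d((20, -14), (-8, -17)) = 28.1603
d((20, -14), (8, 1)) = 19.2094
d((20, -14), (5, 10)) = 28.3019
d((20, -14), (7, 9)) = 26.4197
d((20, -14), (3, -18)) = 17.4642
d((20, -14), (-5, 15)) = 38.2884
d((-8, -17), (8, 1)) = 24.0832
d((-8, -17), (5, 10)) = 29.9666
d((-8, -17), (7, 9)) = 30.0167
d((-8, -17), (3, -18)) = 11.0454
d((-8, -17), (-5, 15)) = 32.1403
d((8, 1), (5, 10)) = 9.4868
d((8, 1), (7, 9)) = 8.0623
d((8, 1), (3, -18)) = 19.6469
d((8, 1), (-5, 15)) = 19.105
d((5, 10), (7, 9)) = 2.2361 <-- minimum
d((5, 10), (3, -18)) = 28.0713
d((5, 10), (-5, 15)) = 11.1803
d((7, 9), (3, -18)) = 27.2947
d((7, 9), (-5, 15)) = 13.4164
d((3, -18), (-5, 15)) = 33.9559

Closest pair: (5, 10) and (7, 9) with distance 2.2361

The closest pair is (5, 10) and (7, 9) with Euclidean distance 2.2361. For 7 points, brute-force pairwise comparison is shown above. For large n, the divide-and-conquer algorithm (sort by x, recurse on halves, check the dividing strip) achieves O(n log n).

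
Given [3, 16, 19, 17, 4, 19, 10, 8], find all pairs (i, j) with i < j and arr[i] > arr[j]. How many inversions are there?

Finding inversions in [3, 16, 19, 17, 4, 19, 10, 8]:

(1, 4): arr[1]=16 > arr[4]=4
(1, 6): arr[1]=16 > arr[6]=10
(1, 7): arr[1]=16 > arr[7]=8
(2, 3): arr[2]=19 > arr[3]=17
(2, 4): arr[2]=19 > arr[4]=4
(2, 6): arr[2]=19 > arr[6]=10
(2, 7): arr[2]=19 > arr[7]=8
(3, 4): arr[3]=17 > arr[4]=4
(3, 6): arr[3]=17 > arr[6]=10
(3, 7): arr[3]=17 > arr[7]=8
(5, 6): arr[5]=19 > arr[6]=10
(5, 7): arr[5]=19 > arr[7]=8
(6, 7): arr[6]=10 > arr[7]=8

Total inversions: 13

The array has 13 inversion(s): (1,4), (1,6), (1,7), (2,3), (2,4), (2,6), (2,7), (3,4), (3,6), (3,7), (5,6), (5,7), (6,7). Each pair (i,j) satisfies i < j and arr[i] > arr[j].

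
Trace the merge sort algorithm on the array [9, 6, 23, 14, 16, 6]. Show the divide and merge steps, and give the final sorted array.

Merge sort trace:

Split: [9, 6, 23, 14, 16, 6] -> [9, 6, 23] and [14, 16, 6]
  Split: [9, 6, 23] -> [9] and [6, 23]
    Split: [6, 23] -> [6] and [23]
    Merge: [6] + [23] -> [6, 23]
  Merge: [9] + [6, 23] -> [6, 9, 23]
  Split: [14, 16, 6] -> [14] and [16, 6]
    Split: [16, 6] -> [16] and [6]
    Merge: [16] + [6] -> [6, 16]
  Merge: [14] + [6, 16] -> [6, 14, 16]
Merge: [6, 9, 23] + [6, 14, 16] -> [6, 6, 9, 14, 16, 23]

Final sorted array: [6, 6, 9, 14, 16, 23]

The merge sort proceeds by recursively splitting the array and merging sorted halves.
After all merges, the sorted array is [6, 6, 9, 14, 16, 23].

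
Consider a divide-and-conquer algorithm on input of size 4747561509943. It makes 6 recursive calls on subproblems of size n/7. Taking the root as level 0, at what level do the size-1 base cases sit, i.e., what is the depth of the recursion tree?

For divide and conquer with division factor 7:

Problem sizes at each level:
Level 0: 4747561509943
Level 1: 678223072849
Level 2: 96889010407
Level 3: 13841287201
Level 4: 1977326743
Level 5: 282475249
Level 6: 40353607
Level 7: 5764801
Level 8: 823543
Level 9: 117649
Level 10: 16807
Level 11: 2401
Level 12: 343
Level 13: 49
Level 14: 7
Level 15: 1

The root is level 0 and the size-1 base case is level 15 (the tree spans levels 0 through 15, i.e. 16 levels counting the root), so the depth is the number of divisions: log_7(4747561509943) = 15

The recursion tree depth is log_7(4747561509943) = 15. At each level, the problem size is divided by 7, so it takes 15 divisions to reduce to a base case of size 1. The algorithm makes 6 recursive calls at each level.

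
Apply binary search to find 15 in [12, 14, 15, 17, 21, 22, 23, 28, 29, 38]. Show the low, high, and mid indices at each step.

Binary search for 15 in [12, 14, 15, 17, 21, 22, 23, 28, 29, 38]:

lo=0, hi=9, mid=4, arr[mid]=21 -> 21 > 15, search left half
lo=0, hi=3, mid=1, arr[mid]=14 -> 14 < 15, search right half
lo=2, hi=3, mid=2, arr[mid]=15 -> Found target at index 2!

Binary search finds 15 at index 2 after 3 comparisons. The search repeatedly halves the search space by comparing with the middle element.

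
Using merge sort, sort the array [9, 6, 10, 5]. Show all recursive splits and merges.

Merge sort trace:

Split: [9, 6, 10, 5] -> [9, 6] and [10, 5]
  Split: [9, 6] -> [9] and [6]
  Merge: [9] + [6] -> [6, 9]
  Split: [10, 5] -> [10] and [5]
  Merge: [10] + [5] -> [5, 10]
Merge: [6, 9] + [5, 10] -> [5, 6, 9, 10]

Final sorted array: [5, 6, 9, 10]

The merge sort proceeds by recursively splitting the array and merging sorted halves.
After all merges, the sorted array is [5, 6, 9, 10].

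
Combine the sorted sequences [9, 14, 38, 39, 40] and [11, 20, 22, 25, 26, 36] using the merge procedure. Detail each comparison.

Merging process:

Compare 9 vs 11: take 9 from left. Merged: [9]
Compare 14 vs 11: take 11 from right. Merged: [9, 11]
Compare 14 vs 20: take 14 from left. Merged: [9, 11, 14]
Compare 38 vs 20: take 20 from right. Merged: [9, 11, 14, 20]
Compare 38 vs 22: take 22 from right. Merged: [9, 11, 14, 20, 22]
Compare 38 vs 25: take 25 from right. Merged: [9, 11, 14, 20, 22, 25]
Compare 38 vs 26: take 26 from right. Merged: [9, 11, 14, 20, 22, 25, 26]
Compare 38 vs 36: take 36 from right. Merged: [9, 11, 14, 20, 22, 25, 26, 36]
Append remaining from left: [38, 39, 40]. Merged: [9, 11, 14, 20, 22, 25, 26, 36, 38, 39, 40]

Final merged array: [9, 11, 14, 20, 22, 25, 26, 36, 38, 39, 40]
Total comparisons: 8

The merged array is [9, 11, 14, 20, 22, 25, 26, 36, 38, 39, 40], requiring 8 comparisons. The merge step runs in O(n) time where n is the total number of elements.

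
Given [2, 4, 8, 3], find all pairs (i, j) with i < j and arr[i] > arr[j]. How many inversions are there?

Finding inversions in [2, 4, 8, 3]:

(1, 3): arr[1]=4 > arr[3]=3
(2, 3): arr[2]=8 > arr[3]=3

Total inversions: 2

The array has 2 inversion(s): (1,3), (2,3). Each pair (i,j) satisfies i < j and arr[i] > arr[j].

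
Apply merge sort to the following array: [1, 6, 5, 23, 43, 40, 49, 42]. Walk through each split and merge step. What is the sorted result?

Merge sort trace:

Split: [1, 6, 5, 23, 43, 40, 49, 42] -> [1, 6, 5, 23] and [43, 40, 49, 42]
  Split: [1, 6, 5, 23] -> [1, 6] and [5, 23]
    Split: [1, 6] -> [1] and [6]
    Merge: [1] + [6] -> [1, 6]
    Split: [5, 23] -> [5] and [23]
    Merge: [5] + [23] -> [5, 23]
  Merge: [1, 6] + [5, 23] -> [1, 5, 6, 23]
  Split: [43, 40, 49, 42] -> [43, 40] and [49, 42]
    Split: [43, 40] -> [43] and [40]
    Merge: [43] + [40] -> [40, 43]
    Split: [49, 42] -> [49] and [42]
    Merge: [49] + [42] -> [42, 49]
  Merge: [40, 43] + [42, 49] -> [40, 42, 43, 49]
Merge: [1, 5, 6, 23] + [40, 42, 43, 49] -> [1, 5, 6, 23, 40, 42, 43, 49]

Final sorted array: [1, 5, 6, 23, 40, 42, 43, 49]

The merge sort proceeds by recursively splitting the array and merging sorted halves.
After all merges, the sorted array is [1, 5, 6, 23, 40, 42, 43, 49].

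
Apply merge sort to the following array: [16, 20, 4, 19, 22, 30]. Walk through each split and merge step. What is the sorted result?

Merge sort trace:

Split: [16, 20, 4, 19, 22, 30] -> [16, 20, 4] and [19, 22, 30]
  Split: [16, 20, 4] -> [16] and [20, 4]
    Split: [20, 4] -> [20] and [4]
    Merge: [20] + [4] -> [4, 20]
  Merge: [16] + [4, 20] -> [4, 16, 20]
  Split: [19, 22, 30] -> [19] and [22, 30]
    Split: [22, 30] -> [22] and [30]
    Merge: [22] + [30] -> [22, 30]
  Merge: [19] + [22, 30] -> [19, 22, 30]
Merge: [4, 16, 20] + [19, 22, 30] -> [4, 16, 19, 20, 22, 30]

Final sorted array: [4, 16, 19, 20, 22, 30]

The merge sort proceeds by recursively splitting the array and merging sorted halves.
After all merges, the sorted array is [4, 16, 19, 20, 22, 30].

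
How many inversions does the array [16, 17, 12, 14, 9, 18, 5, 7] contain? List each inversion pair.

Finding inversions in [16, 17, 12, 14, 9, 18, 5, 7]:

(0, 2): arr[0]=16 > arr[2]=12
(0, 3): arr[0]=16 > arr[3]=14
(0, 4): arr[0]=16 > arr[4]=9
(0, 6): arr[0]=16 > arr[6]=5
(0, 7): arr[0]=16 > arr[7]=7
(1, 2): arr[1]=17 > arr[2]=12
(1, 3): arr[1]=17 > arr[3]=14
(1, 4): arr[1]=17 > arr[4]=9
(1, 6): arr[1]=17 > arr[6]=5
(1, 7): arr[1]=17 > arr[7]=7
(2, 4): arr[2]=12 > arr[4]=9
(2, 6): arr[2]=12 > arr[6]=5
(2, 7): arr[2]=12 > arr[7]=7
(3, 4): arr[3]=14 > arr[4]=9
(3, 6): arr[3]=14 > arr[6]=5
(3, 7): arr[3]=14 > arr[7]=7
(4, 6): arr[4]=9 > arr[6]=5
(4, 7): arr[4]=9 > arr[7]=7
(5, 6): arr[5]=18 > arr[6]=5
(5, 7): arr[5]=18 > arr[7]=7

Total inversions: 20

The array has 20 inversion(s): (0,2), (0,3), (0,4), (0,6), (0,7), (1,2), (1,3), (1,4), (1,6), (1,7), (2,4), (2,6), (2,7), (3,4), (3,6), (3,7), (4,6), (4,7), (5,6), (5,7). Each pair (i,j) satisfies i < j and arr[i] > arr[j].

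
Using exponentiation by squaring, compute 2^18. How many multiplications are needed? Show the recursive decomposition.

Computing 2^18 by squaring (build up from 2^1; each line after the first costs one multiplication):

2^1 = 2
2^2 = (2^1)^2 = 2^2 = 4
2^4 = (2^2)^2 = 4^2 = 16
2^8 = (2^4)^2 = 16^2 = 256
2^9 = 2 * 2^8 = 2 * 256 = 512
2^18 = (2^9)^2 = 512^2 = 262144

Result: 262144
Multiplications needed: 5 (5 lines after 2^1)

2^18 = 262144. Using exponentiation by squaring, this requires 5 multiplications. The key idea: if the exponent is even, square the half-power; if odd, multiply by the base once.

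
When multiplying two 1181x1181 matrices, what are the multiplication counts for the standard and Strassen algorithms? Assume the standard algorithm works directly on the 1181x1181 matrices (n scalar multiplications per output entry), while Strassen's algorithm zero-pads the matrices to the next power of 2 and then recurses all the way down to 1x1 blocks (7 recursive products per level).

Matrix multiplication for 1181x1181 matrices:

Strassen's algorithm requires power-of-2 dimensions. Pad 1181x1181 to 2048x2048 (next power of 2).

Standard algorithm: 1181^3 = 1647212741 multiplications
Strassen's algorithm: 7^(log2(2048)) = 7^11 = 1977326743 multiplications
Difference: 1647212741 - 1977326743 = -330114002 (Strassen uses MORE here due to padding overhead — for small or just-over-power-of-2 n, padding can outweigh the per-level savings)

Standard: 1647212741 multiplications (1181^3). Strassen: 1977326743 multiplications (7^11, after padding to 2048x2048). Strassen reduces 8 recursive multiplications to 7 at each level.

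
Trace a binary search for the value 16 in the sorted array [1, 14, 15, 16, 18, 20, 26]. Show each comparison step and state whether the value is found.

Binary search for 16 in [1, 14, 15, 16, 18, 20, 26]:

lo=0, hi=6, mid=3, arr[mid]=16 -> Found target at index 3!

Binary search finds 16 at index 3 after 1 comparisons. The search repeatedly halves the search space by comparing with the middle element.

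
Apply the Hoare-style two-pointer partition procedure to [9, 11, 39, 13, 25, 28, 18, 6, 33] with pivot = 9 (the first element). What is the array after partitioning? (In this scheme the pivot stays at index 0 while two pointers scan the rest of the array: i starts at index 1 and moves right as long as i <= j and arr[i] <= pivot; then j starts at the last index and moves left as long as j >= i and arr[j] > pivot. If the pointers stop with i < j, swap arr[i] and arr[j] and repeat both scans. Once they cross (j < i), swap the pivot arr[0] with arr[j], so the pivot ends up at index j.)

Hoare-style two-pointer partition with pivot = 9:

Initial array: [9, 11, 39, 13, 25, 28, 18, 6, 33]

Pointers start at i = 1, j = 8.
i stops at index 1 (arr[1]=11 > 9), j stops at index 7 (arr[7]=6 <= 9): swap arr[1] and arr[7], array becomes [9, 6, 39, 13, 25, 28, 18, 11, 33]
i ends at 2, j ends at 1: the pointers have crossed (j < i), so scanning stops.

Swap pivot arr[0] with arr[1] to place pivot at position 1: [6, 9, 39, 13, 25, 28, 18, 11, 33]
Pivot position: 1

After partitioning with pivot 9, the array becomes [6, 9, 39, 13, 25, 28, 18, 11, 33]. The pivot is placed at index 1. All elements to the left of the pivot are <= 9, and all elements to the right are > 9.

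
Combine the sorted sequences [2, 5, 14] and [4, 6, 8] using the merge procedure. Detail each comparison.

Merging process:

Compare 2 vs 4: take 2 from left. Merged: [2]
Compare 5 vs 4: take 4 from right. Merged: [2, 4]
Compare 5 vs 6: take 5 from left. Merged: [2, 4, 5]
Compare 14 vs 6: take 6 from right. Merged: [2, 4, 5, 6]
Compare 14 vs 8: take 8 from right. Merged: [2, 4, 5, 6, 8]
Append remaining from left: [14]. Merged: [2, 4, 5, 6, 8, 14]

Final merged array: [2, 4, 5, 6, 8, 14]
Total comparisons: 5

The merged array is [2, 4, 5, 6, 8, 14], requiring 5 comparisons. The merge step runs in O(n) time where n is the total number of elements.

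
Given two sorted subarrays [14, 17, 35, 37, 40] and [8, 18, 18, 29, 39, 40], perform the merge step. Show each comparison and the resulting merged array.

Merging process:

Compare 14 vs 8: take 8 from right. Merged: [8]
Compare 14 vs 18: take 14 from left. Merged: [8, 14]
Compare 17 vs 18: take 17 from left. Merged: [8, 14, 17]
Compare 35 vs 18: take 18 from right. Merged: [8, 14, 17, 18]
Compare 35 vs 18: take 18 from right. Merged: [8, 14, 17, 18, 18]
Compare 35 vs 29: take 29 from right. Merged: [8, 14, 17, 18, 18, 29]
Compare 35 vs 39: take 35 from left. Merged: [8, 14, 17, 18, 18, 29, 35]
Compare 37 vs 39: take 37 from left. Merged: [8, 14, 17, 18, 18, 29, 35, 37]
Compare 40 vs 39: take 39 from right. Merged: [8, 14, 17, 18, 18, 29, 35, 37, 39]
Compare 40 vs 40: take 40 from left. Merged: [8, 14, 17, 18, 18, 29, 35, 37, 39, 40]
Append remaining from right: [40]. Merged: [8, 14, 17, 18, 18, 29, 35, 37, 39, 40, 40]

Final merged array: [8, 14, 17, 18, 18, 29, 35, 37, 39, 40, 40]
Total comparisons: 10

The merged array is [8, 14, 17, 18, 18, 29, 35, 37, 39, 40, 40], requiring 10 comparisons. The merge step runs in O(n) time where n is the total number of elements.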